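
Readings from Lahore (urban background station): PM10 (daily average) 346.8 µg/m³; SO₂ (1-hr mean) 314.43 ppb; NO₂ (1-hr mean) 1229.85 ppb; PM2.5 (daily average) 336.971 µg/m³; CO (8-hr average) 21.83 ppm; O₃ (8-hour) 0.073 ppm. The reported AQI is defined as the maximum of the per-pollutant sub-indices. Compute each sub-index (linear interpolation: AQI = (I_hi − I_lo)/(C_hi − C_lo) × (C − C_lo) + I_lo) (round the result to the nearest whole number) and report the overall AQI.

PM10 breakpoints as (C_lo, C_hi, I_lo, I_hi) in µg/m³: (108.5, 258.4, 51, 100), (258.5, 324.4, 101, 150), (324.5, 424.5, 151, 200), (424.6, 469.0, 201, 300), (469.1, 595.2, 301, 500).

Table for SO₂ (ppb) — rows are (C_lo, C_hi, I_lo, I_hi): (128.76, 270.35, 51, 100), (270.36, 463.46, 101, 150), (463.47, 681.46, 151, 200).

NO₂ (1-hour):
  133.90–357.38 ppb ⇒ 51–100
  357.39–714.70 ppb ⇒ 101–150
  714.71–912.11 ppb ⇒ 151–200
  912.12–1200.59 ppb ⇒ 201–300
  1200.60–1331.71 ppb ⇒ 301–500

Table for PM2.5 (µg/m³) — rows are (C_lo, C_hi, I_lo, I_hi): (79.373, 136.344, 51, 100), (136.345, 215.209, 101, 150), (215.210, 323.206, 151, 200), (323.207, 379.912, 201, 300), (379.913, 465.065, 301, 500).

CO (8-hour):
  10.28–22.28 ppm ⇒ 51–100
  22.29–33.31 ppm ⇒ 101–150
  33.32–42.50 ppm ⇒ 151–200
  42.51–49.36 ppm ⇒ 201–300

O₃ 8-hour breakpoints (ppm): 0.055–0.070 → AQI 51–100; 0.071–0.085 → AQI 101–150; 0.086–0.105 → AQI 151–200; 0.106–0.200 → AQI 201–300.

345

PM10: 346.8 lies in 324.5–424.5, so I_lo=151, I_hi=200, C_lo=324.5, C_hi=424.5.
(200−151)/(424.5−324.5) × (346.8−324.5) + 151 = 49/100.0 × 22.3 + 151 ≈ 161.93 → 162.
SO₂ 314.43: bracket 270.36–463.46 → index 101–150; slope 49/193.10, offset 44.07.
AQI = 101 + 49/193.10·44.07 ≈ 112.18 ⇒ 112.
NO₂: 1229.85 lies in 1200.60–1331.71, so I_lo=301, I_hi=500, C_lo=1200.60, C_hi=1331.71.
(500−301)/(1331.71−1200.60) × (1229.85−1200.60) + 301 = 199/131.11 × 29.25 + 301 ≈ 345.40 → 345.
PM2.5: 336.971 ∈ [323.207, 379.912] ↔ index [201, 300].
201 + (336.971−323.207)·(300−201)/(379.912−323.207) = 201 + 13.764·99/56.705 ≈ 225.03, so AQI = 225.
CO: 21.83 lies in 10.28–22.28, so I_lo=51, I_hi=100, C_lo=10.28, C_hi=22.28.
(100−51)/(22.28−10.28) × (21.83−10.28) + 51 = 49/12.00 × 11.55 + 51 ≈ 98.16 → 98.
O₃: 0.073 lies in 0.071–0.085, so I_lo=101, I_hi=150, C_lo=0.071, C_hi=0.085.
(150−101)/(0.085−0.071) × (0.073−0.071) + 101 = 49/0.014 × 0.002 + 101 ≈ 108.00 → 108.
Sub-indices: PM10→162, SO₂→112, NO₂→345, PM2.5→225, CO→98, O₃→108. Overall AQI = max = 345; dominant pollutant is NO₂.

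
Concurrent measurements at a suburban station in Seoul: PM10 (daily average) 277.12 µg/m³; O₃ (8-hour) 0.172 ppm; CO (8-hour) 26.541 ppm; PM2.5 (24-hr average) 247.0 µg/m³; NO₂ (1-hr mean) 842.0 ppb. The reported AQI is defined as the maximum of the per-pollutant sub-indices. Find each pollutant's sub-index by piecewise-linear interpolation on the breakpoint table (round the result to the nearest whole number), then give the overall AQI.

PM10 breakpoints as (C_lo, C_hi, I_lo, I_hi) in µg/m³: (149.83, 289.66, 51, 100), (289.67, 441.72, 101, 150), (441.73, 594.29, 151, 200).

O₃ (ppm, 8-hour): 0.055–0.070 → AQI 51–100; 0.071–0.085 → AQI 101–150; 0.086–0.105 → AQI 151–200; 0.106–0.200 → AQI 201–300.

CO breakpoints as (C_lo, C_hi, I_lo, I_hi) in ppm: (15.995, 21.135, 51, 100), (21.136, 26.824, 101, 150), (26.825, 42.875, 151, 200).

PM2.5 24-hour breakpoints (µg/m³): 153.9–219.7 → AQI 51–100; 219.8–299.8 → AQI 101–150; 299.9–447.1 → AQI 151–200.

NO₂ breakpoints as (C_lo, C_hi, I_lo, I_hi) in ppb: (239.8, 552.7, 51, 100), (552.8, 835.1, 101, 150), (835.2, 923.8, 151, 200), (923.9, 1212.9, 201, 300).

271

PM10 277.12: bracket 149.83–289.66 → index 51–100; slope 49/139.83, offset 127.29.
AQI = 51 + 49/139.83·127.29 ≈ 95.61 ⇒ 96.
O₃: row 0.106–0.200 (AQI 201–300). (300−201)·(0.172−0.106)/(0.200−0.106) + 201 = 99·0.066/0.094 + 201 ≈ 270.51 → 271.
CO: 26.541 ∈ [21.136, 26.824] ↔ index [101, 150].
101 + (26.541−21.136)·(150−101)/(26.824−21.136) = 101 + 5.405·49/5.688 ≈ 147.56, so AQI = 148.
PM2.5: row 219.8–299.8 (AQI 101–150). (150−101)·(247.0−219.8)/(299.8−219.8) + 101 = 49·27.2/80.0 + 101 ≈ 117.66 → 118.
NO₂: row 835.2–923.8 (AQI 151–200). (200−151)·(842.0−835.2)/(923.8−835.2) + 151 = 49·6.8/88.6 + 151 ≈ 154.76 → 155.
Sub-indices: PM10→96, O₃→271, CO→148, PM2.5→118, NO₂→155. Overall AQI = max = 271; dominant pollutant is O₃.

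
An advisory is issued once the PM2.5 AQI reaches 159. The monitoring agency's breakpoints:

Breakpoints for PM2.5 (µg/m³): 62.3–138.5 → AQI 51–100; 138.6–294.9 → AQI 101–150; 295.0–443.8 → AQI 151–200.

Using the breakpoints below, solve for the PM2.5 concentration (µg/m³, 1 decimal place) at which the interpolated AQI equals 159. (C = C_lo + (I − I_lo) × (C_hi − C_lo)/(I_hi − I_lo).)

319.3

AQI 159 lies in the 151–200 band, which corresponds to 295.0–443.8 µg/m³.
C = 295.0 + (159−151)×(443.8−295.0)/(200−151) = 295.0 + 8×148.8/49 ≈ 319.294 µg/m³ → 319.3 µg/m³ to 1 dp.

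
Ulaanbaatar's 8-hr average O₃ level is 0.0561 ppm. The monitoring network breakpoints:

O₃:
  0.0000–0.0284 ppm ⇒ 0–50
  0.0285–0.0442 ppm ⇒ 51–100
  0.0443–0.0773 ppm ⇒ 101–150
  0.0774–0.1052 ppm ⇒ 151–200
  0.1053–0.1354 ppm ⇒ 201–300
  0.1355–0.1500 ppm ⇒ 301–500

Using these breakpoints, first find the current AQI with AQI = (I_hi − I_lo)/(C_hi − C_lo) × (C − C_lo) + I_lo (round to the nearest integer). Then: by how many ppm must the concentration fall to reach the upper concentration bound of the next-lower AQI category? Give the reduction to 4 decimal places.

0.0119

O₃: 0.0561 lies in 0.0443–0.0773, so I_lo=101, I_hi=150, C_lo=0.0443, C_hi=0.0773.
(150−101)/(0.0773−0.0443) × (0.0561−0.0443) + 101 = 49/0.0330 × 0.0118 + 101 ≈ 118.52 → 119.
Current AQI 119 is in the Unhealthy for Sensitive Groups range (101–150). The next-lower category tops out at AQI 100, whose upper concentration bound is 0.0442 ppm.
Reduction needed = 0.0561 − 0.0442 = 0.0119 ppm.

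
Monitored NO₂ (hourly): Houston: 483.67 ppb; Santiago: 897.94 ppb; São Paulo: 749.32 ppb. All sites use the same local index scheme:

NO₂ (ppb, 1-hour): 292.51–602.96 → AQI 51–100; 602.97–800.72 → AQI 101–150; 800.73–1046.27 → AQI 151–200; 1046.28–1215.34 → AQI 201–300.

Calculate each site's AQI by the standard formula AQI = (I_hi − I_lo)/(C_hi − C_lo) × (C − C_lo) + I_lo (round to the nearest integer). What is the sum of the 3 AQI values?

388

Houston: 483.67 ∈ [292.51, 602.96] ↔ index [51, 100].
51 + (483.67−292.51)·(100−51)/(602.96−292.51) = 51 + 191.16·49/310.45 ≈ 81.17, so AQI = 81.
Santiago: row 800.73–1046.27 (AQI 151–200). (200−151)·(897.94−800.73)/(1046.27−800.73) + 151 = 49·97.21/245.54 + 151 ≈ 170.40 → 170.
São Paulo: 749.32 lies in 602.97–800.72, so I_lo=101, I_hi=150, C_lo=602.97, C_hi=800.72.
(150−101)/(800.72−602.97) × (749.32−602.97) + 101 = 49/197.75 × 146.35 + 101 ≈ 137.26 → 137.
AQIs: Houston=81, Santiago=170, São Paulo=137. Sum = 81 + 170 + 137 = 388.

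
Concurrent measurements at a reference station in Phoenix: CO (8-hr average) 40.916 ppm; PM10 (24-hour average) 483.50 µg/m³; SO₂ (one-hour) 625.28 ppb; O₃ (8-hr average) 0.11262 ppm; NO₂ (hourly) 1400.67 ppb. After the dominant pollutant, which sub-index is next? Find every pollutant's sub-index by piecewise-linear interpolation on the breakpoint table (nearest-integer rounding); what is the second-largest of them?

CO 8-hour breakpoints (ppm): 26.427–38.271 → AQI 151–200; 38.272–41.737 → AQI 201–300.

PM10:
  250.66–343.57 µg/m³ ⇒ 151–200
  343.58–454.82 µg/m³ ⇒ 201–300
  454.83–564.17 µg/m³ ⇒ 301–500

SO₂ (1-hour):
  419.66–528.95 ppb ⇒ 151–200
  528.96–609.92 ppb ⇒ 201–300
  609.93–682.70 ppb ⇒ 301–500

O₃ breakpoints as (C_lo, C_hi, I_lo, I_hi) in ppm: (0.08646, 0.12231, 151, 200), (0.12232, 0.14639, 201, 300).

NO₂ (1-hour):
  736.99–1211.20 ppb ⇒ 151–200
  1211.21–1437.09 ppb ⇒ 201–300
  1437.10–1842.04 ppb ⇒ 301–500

CO: 40.916 lies in 38.272–41.737, so I_lo=201, I_hi=300, C_lo=38.272, C_hi=41.737.
(300−201)/(41.737−38.272) × (40.916−38.272) + 201 = 99/3.465 × 2.644 + 201 ≈ 276.54 → 277.
PM10 483.50: bracket 454.83–564.17 → index 301–500; slope 199/109.34, offset 28.67.
AQI = 301 + 199/109.34·28.67 ≈ 353.18 ⇒ 353.
SO₂: 625.28 lies in 609.93–682.70, so I_lo=301, I_hi=500, C_lo=609.93, C_hi=682.70.
(500−301)/(682.70−609.93) × (625.28−609.93) + 301 = 199/72.77 × 15.35 + 301 ≈ 342.98 → 343.
O₃ 0.11262: bracket 0.08646–0.12231 → index 151–200; slope 49/0.03585, offset 0.02616.
AQI = 151 + 49/0.03585·0.02616 ≈ 186.76 ⇒ 187.
NO₂: row 1211.21–1437.09 (AQI 201–300). (300−201)·(1400.67−1211.21)/(1437.09−1211.21) + 201 = 99·189.46/225.88 + 201 ≈ 284.04 → 284.
Sub-indices: CO→277, PM10→353, SO₂→343, O₃→187, NO₂→284. Ranked high→low: 353, 343, 284, 277, 187. Second-highest sub-index = 343.

343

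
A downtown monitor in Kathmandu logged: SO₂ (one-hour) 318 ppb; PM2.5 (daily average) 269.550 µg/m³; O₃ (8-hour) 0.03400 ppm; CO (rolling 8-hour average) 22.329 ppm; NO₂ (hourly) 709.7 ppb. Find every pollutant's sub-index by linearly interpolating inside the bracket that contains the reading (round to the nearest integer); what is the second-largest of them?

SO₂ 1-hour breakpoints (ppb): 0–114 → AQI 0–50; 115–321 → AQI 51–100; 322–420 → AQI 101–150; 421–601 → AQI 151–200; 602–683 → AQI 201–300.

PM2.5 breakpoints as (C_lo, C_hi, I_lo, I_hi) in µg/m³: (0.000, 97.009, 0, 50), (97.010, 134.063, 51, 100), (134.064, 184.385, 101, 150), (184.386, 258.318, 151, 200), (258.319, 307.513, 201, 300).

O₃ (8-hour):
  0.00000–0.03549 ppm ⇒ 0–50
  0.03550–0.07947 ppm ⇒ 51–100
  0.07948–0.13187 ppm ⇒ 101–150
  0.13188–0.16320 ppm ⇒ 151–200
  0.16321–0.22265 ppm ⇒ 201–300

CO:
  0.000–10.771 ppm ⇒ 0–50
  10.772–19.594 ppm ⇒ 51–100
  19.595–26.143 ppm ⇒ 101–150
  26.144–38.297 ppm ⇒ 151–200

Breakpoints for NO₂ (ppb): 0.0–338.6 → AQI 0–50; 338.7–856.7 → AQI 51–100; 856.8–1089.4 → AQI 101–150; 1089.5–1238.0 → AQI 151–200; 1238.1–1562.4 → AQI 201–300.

SO₂: 318 lies in 115–321, so I_lo=51, I_hi=100, C_lo=115, C_hi=321.
(100−51)/(321−115) × (318−115) + 51 = 49/206 × 203 + 51 ≈ 99.29 → 99.
PM2.5: 269.550 ∈ [258.319, 307.513] ↔ index [201, 300].
201 + (269.550−258.319)·(300−201)/(307.513−258.319) = 201 + 11.231·99/49.194 ≈ 223.60, so AQI = 224.
O₃: 0.03400 lies in 0.00000–0.03549, so I_lo=0, I_hi=50, C_lo=0.00000, C_hi=0.03549.
(50−0)/(0.03549−0.00000) × (0.03400−0.00000) + 0 = 50/0.03549 × 0.03400 + 0 ≈ 47.90 → 48.
CO: 22.329 lies in 19.595–26.143, so I_lo=101, I_hi=150, C_lo=19.595, C_hi=26.143.
(150−101)/(26.143−19.595) × (22.329−19.595) + 101 = 49/6.548 × 2.734 + 101 ≈ 121.46 → 121.
NO₂ 709.7: bracket 338.7–856.7 → index 51–100; slope 49/518.0, offset 371.0.
AQI = 51 + 49/518.0·371.0 ≈ 86.09 ⇒ 86.
Sub-indices: SO₂→99, PM2.5→224, O₃→48, CO→121, NO₂→86. Ranked high→low: 224, 121, 99, 86, 48. Second-highest sub-index = 121.

121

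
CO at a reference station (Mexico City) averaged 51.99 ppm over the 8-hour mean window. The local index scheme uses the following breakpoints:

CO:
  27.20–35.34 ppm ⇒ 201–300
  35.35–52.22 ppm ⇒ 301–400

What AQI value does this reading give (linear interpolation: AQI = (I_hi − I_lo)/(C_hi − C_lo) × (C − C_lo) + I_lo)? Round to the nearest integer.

CO 51.99: bracket 35.35–52.22 → index 301–400; slope 99/16.87, offset 16.64.
AQI = 301 + 99/16.87·16.64 ≈ 398.65 ⇒ 399.

399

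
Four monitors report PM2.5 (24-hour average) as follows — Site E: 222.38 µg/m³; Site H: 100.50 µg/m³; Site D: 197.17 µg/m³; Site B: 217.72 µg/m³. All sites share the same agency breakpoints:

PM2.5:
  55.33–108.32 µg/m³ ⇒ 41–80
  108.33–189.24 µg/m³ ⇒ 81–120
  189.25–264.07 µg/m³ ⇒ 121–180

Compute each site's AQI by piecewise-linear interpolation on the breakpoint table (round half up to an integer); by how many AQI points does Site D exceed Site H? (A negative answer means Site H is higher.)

53

Site E: 222.38 lies in 189.25–264.07, so I_lo=121, I_hi=180, C_lo=189.25, C_hi=264.07.
(180−121)/(264.07−189.25) × (222.38−189.25) + 121 = 59/74.82 × 33.13 + 121 ≈ 147.12 → 147.
Site H: 100.50 ∈ [55.33, 108.32] ↔ index [41, 80].
41 + (100.50−55.33)·(80−41)/(108.32−55.33) = 41 + 45.17·39/52.99 ≈ 74.24, so AQI = 74.
Site D: 197.17 ∈ [189.25, 264.07] ↔ index [121, 180].
121 + (197.17−189.25)·(180−121)/(264.07−189.25) = 121 + 7.92·59/74.82 ≈ 127.25, so AQI = 127.
Site B 217.72: bracket 189.25–264.07 → index 121–180; slope 59/74.82, offset 28.47.
AQI = 121 + 59/74.82·28.47 ≈ 143.45 ⇒ 143.
AQIs: Site E=147, Site H=74, Site D=127, Site B=143. Site D (127) − Site H (74) = 53.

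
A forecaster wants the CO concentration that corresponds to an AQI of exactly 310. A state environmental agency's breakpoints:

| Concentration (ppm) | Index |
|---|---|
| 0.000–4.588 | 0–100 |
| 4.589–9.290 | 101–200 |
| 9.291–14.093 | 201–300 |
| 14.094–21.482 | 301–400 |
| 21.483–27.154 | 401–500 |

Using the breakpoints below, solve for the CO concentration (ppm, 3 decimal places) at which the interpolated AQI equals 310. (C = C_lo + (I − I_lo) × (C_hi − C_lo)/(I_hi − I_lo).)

14.766

AQI 310 lies in the 301–400 band, which corresponds to 14.094–21.482 ppm.
C = 14.094 + (310−301)×(21.482−14.094)/(400−301) = 14.094 + 9×7.388/99 ≈ 14.76564 ppm → 14.766 ppm to 3 dp.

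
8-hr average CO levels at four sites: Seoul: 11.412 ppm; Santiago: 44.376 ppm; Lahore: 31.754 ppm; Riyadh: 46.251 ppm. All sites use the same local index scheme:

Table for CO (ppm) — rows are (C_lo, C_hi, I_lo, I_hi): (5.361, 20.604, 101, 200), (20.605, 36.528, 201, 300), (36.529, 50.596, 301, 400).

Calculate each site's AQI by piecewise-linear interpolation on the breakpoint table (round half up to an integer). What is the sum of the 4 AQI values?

Seoul: 11.412 lies in 5.361–20.604, so I_lo=101, I_hi=200, C_lo=5.361, C_hi=20.604.
(200−101)/(20.604−5.361) × (11.412−5.361) + 101 = 99/15.243 × 6.051 + 101 ≈ 140.30 → 140.
Santiago 44.376: bracket 36.529–50.596 → index 301–400; slope 99/14.067, offset 7.847.
AQI = 301 + 99/14.067·7.847 ≈ 356.23 ⇒ 356.
Lahore: 31.754 lies in 20.605–36.528, so I_lo=201, I_hi=300, C_lo=20.605, C_hi=36.528.
(300−201)/(36.528−20.605) × (31.754−20.605) + 201 = 99/15.923 × 11.149 + 201 ≈ 270.32 → 270.
Riyadh: 46.251 lies in 36.529–50.596, so I_lo=301, I_hi=400, C_lo=36.529, C_hi=50.596.
(400−301)/(50.596−36.529) × (46.251−36.529) + 301 = 99/14.067 × 9.722 + 301 ≈ 369.42 → 369.
AQIs: Seoul=140, Santiago=356, Lahore=270, Riyadh=369. Sum = 140 + 356 + 270 + 369 = 1135.

1135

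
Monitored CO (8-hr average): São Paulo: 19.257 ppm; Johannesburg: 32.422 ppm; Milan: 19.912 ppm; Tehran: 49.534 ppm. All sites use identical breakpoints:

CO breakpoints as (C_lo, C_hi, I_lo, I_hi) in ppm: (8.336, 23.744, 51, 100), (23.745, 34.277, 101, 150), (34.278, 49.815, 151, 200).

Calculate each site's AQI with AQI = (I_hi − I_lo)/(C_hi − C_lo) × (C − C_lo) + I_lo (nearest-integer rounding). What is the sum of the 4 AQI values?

514

São Paulo 19.257: bracket 8.336–23.744 → index 51–100; slope 49/15.408, offset 10.921.
AQI = 51 + 49/15.408·10.921 ≈ 85.73 ⇒ 86.
Johannesburg: 32.422 lies in 23.745–34.277, so I_lo=101, I_hi=150, C_lo=23.745, C_hi=34.277.
(150−101)/(34.277−23.745) × (32.422−23.745) + 101 = 49/10.532 × 8.677 + 101 ≈ 141.37 → 141.
Milan: row 8.336–23.744 (AQI 51–100). (100−51)·(19.912−8.336)/(23.744−8.336) + 51 = 49·11.576/15.408 + 51 ≈ 87.81 → 88.
Tehran: 49.534 ∈ [34.278, 49.815] ↔ index [151, 200].
151 + (49.534−34.278)·(200−151)/(49.815−34.278) = 151 + 15.256·49/15.537 ≈ 199.11, so AQI = 199.
AQIs: São Paulo=86, Johannesburg=141, Milan=88, Tehran=199. Sum = 86 + 141 + 88 + 199 = 514.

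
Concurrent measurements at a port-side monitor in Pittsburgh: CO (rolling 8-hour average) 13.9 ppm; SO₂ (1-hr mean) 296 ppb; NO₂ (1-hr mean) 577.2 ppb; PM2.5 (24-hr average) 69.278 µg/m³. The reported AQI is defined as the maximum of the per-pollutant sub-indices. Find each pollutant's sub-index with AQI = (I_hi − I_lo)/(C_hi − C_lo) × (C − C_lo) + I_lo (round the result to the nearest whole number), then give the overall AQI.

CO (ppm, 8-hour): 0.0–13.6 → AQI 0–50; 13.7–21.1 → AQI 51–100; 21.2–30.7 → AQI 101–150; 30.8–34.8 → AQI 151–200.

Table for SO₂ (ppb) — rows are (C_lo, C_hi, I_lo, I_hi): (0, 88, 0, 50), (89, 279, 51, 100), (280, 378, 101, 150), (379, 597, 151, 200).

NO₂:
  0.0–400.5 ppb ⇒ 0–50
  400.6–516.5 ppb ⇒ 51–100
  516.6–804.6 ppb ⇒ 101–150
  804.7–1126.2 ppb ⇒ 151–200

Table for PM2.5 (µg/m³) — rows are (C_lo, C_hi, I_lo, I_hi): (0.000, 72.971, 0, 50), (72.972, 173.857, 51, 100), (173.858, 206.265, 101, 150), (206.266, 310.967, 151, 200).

111

CO: 13.9 lies in 13.7–21.1, so I_lo=51, I_hi=100, C_lo=13.7, C_hi=21.1.
(100−51)/(21.1−13.7) × (13.9−13.7) + 51 = 49/7.4 × 0.2 + 51 ≈ 52.32 → 52.
SO₂: 296 lies in 280–378, so I_lo=101, I_hi=150, C_lo=280, C_hi=378.
(150−101)/(378−280) × (296−280) + 101 = 49/98 × 16 + 101 ≈ 109.00 → 109.
NO₂ 577.2: bracket 516.6–804.6 → index 101–150; slope 49/288.0, offset 60.6.
AQI = 101 + 49/288.0·60.6 ≈ 111.31 ⇒ 111.
PM2.5: 69.278 ∈ [0.000, 72.971] ↔ index [0, 50].
0 + (69.278−0.000)·(50−0)/(72.971−0.000) = 0 + 69.278·50/72.971 ≈ 47.47, so AQI = 47.
Sub-indices: CO→52, SO₂→109, NO₂→111, PM2.5→47. Overall AQI = max = 111; dominant pollutant is NO₂.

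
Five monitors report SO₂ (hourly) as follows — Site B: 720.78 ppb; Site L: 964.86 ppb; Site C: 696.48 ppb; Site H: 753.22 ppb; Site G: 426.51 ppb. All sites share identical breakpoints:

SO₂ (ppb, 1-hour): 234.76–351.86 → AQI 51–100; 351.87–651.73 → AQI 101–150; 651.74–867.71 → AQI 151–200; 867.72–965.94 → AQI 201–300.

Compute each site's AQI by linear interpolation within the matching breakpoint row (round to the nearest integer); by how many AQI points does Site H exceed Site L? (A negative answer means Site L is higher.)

-125

Site B: 720.78 lies in 651.74–867.71, so I_lo=151, I_hi=200, C_lo=651.74, C_hi=867.71.
(200−151)/(867.71−651.74) × (720.78−651.74) + 151 = 49/215.97 × 69.04 + 151 ≈ 166.66 → 167.
Site L: 964.86 lies in 867.72–965.94, so I_lo=201, I_hi=300, C_lo=867.72, C_hi=965.94.
(300−201)/(965.94−867.72) × (964.86−867.72) + 201 = 99/98.22 × 97.14 + 201 ≈ 298.91 → 299.
Site C: row 651.74–867.71 (AQI 151–200). (200−151)·(696.48−651.74)/(867.71−651.74) + 151 = 49·44.74/215.97 + 151 ≈ 161.15 → 161.
Site H 753.22: bracket 651.74–867.71 → index 151–200; slope 49/215.97, offset 101.48.
AQI = 151 + 49/215.97·101.48 ≈ 174.02 ⇒ 174.
Site G: 426.51 lies in 351.87–651.73, so I_lo=101, I_hi=150, C_lo=351.87, C_hi=651.73.
(150−101)/(651.73−351.87) × (426.51−351.87) + 101 = 49/299.86 × 74.64 + 101 ≈ 113.20 → 113.
AQIs: Site B=167, Site L=299, Site C=161, Site H=174, Site G=113. Site H (174) − Site L (299) = -125.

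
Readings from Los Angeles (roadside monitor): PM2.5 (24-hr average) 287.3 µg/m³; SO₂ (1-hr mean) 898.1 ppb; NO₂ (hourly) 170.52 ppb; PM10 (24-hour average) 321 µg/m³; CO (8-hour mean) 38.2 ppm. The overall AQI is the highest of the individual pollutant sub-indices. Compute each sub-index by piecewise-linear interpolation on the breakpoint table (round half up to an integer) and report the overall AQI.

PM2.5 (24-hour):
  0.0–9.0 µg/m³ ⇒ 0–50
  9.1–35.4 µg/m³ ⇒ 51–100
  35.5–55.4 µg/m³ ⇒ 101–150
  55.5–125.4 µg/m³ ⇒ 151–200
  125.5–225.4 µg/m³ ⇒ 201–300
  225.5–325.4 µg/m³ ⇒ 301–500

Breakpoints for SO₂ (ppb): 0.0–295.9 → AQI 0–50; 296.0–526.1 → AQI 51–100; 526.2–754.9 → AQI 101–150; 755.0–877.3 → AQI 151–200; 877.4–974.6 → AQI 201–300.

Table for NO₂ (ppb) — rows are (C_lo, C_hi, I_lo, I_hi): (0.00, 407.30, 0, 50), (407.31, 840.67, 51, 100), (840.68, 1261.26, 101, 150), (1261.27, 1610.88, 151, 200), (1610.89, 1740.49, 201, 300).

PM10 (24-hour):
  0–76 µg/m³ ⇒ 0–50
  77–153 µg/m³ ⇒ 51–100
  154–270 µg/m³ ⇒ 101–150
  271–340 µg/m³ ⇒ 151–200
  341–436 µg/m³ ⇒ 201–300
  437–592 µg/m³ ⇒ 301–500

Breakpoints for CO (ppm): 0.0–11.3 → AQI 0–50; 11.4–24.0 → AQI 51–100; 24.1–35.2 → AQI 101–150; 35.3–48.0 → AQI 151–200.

424

PM2.5: 287.3 lies in 225.5–325.4, so I_lo=301, I_hi=500, C_lo=225.5, C_hi=325.4.
(500−301)/(325.4−225.5) × (287.3−225.5) + 301 = 199/99.9 × 61.8 + 301 ≈ 424.11 → 424.
SO₂ 898.1: bracket 877.4–974.6 → index 201–300; slope 99/97.2, offset 20.7.
AQI = 201 + 99/97.2·20.7 ≈ 222.08 ⇒ 222.
NO₂: row 0.00–407.30 (AQI 0–50). (50−0)·(170.52−0.00)/(407.30−0.00) + 0 = 50·170.52/407.30 + 0 ≈ 20.93 → 21.
PM10 321: bracket 271–340 → index 151–200; slope 49/69, offset 50.
AQI = 151 + 49/69·50 ≈ 186.51 ⇒ 187.
CO: 38.2 lies in 35.3–48.0, so I_lo=151, I_hi=200, C_lo=35.3, C_hi=48.0.
(200−151)/(48.0−35.3) × (38.2−35.3) + 151 = 49/12.7 × 2.9 + 151 ≈ 162.19 → 162.
Sub-indices: PM2.5→424, SO₂→222, NO₂→21, PM10→187, CO→162. Overall AQI = max = 424; dominant pollutant is PM2.5.
AQI 424: Hazardous.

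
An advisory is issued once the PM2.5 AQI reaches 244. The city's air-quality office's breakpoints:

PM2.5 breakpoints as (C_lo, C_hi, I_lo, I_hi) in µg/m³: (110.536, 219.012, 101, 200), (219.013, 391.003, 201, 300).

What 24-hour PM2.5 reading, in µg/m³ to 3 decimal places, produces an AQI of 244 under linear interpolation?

293.716

AQI 244 lies in the 201–300 band, which corresponds to 219.013–391.003 µg/m³.
C = 219.013 + (244−201)×(391.003−219.013)/(300−201) = 219.013 + 43×171.990/99 ≈ 293.71573 µg/m³ → 293.716 µg/m³ to 3 dp.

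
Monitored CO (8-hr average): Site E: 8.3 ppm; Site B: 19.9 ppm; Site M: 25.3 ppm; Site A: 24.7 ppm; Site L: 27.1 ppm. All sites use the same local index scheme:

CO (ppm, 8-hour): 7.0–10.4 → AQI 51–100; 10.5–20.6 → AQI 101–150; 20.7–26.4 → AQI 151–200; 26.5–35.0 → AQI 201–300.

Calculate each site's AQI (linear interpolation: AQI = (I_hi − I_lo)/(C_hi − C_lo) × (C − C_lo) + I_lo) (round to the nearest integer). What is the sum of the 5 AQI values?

801

Site E: row 7.0–10.4 (AQI 51–100). (100−51)·(8.3−7.0)/(10.4−7.0) + 51 = 49·1.3/3.4 + 51 ≈ 69.74 → 70.
Site B: 19.9 lies in 10.5–20.6, so I_lo=101, I_hi=150, C_lo=10.5, C_hi=20.6.
(150−101)/(20.6−10.5) × (19.9−10.5) + 101 = 49/10.1 × 9.4 + 101 ≈ 146.60 → 147.
Site M: 25.3 lies in 20.7–26.4, so I_lo=151, I_hi=200, C_lo=20.7, C_hi=26.4.
(200−151)/(26.4−20.7) × (25.3−20.7) + 151 = 49/5.7 × 4.6 + 151 ≈ 190.54 → 191.
Site A: 24.7 ∈ [20.7, 26.4] ↔ index [151, 200].
151 + (24.7−20.7)·(200−151)/(26.4−20.7) = 151 + 4.0·49/5.7 ≈ 185.39, so AQI = 185.
Site L: 27.1 ∈ [26.5, 35.0] ↔ index [201, 300].
201 + (27.1−26.5)·(300−201)/(35.0−26.5) = 201 + 0.6·99/8.5 ≈ 207.99, so AQI = 208.
AQIs: Site E=70, Site B=147, Site M=191, Site A=185, Site L=208. Sum = 70 + 147 + 191 + 185 + 208 = 801.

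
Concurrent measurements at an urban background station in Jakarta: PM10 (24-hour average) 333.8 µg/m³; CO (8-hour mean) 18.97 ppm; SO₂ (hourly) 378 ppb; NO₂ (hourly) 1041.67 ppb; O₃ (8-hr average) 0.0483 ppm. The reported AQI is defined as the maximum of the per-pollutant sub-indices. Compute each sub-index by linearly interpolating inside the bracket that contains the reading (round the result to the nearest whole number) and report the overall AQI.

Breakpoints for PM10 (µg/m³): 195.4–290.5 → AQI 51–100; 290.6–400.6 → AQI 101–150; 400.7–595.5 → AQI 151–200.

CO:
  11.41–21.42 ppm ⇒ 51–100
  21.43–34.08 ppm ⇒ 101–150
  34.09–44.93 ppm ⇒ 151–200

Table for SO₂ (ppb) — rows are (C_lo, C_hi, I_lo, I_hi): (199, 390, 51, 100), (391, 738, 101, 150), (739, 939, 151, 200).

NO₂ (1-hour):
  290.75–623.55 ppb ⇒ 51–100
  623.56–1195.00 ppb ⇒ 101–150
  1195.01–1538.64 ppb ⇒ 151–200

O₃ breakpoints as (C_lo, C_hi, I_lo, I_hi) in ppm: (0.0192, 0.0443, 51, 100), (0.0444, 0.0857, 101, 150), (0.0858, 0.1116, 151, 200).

137

PM10: 333.8 ∈ [290.6, 400.6] ↔ index [101, 150].
101 + (333.8−290.6)·(150−101)/(400.6−290.6) = 101 + 43.2·49/110.0 ≈ 120.24, so AQI = 120.
CO: 18.97 lies in 11.41–21.42, so I_lo=51, I_hi=100, C_lo=11.41, C_hi=21.42.
(100−51)/(21.42−11.41) × (18.97−11.41) + 51 = 49/10.01 × 7.56 + 51 ≈ 88.01 → 88.
SO₂: 378 ∈ [199, 390] ↔ index [51, 100].
51 + (378−199)·(100−51)/(390−199) = 51 + 179·49/191 ≈ 96.92, so AQI = 97.
NO₂: row 623.56–1195.00 (AQI 101–150). (150−101)·(1041.67−623.56)/(1195.00−623.56) + 101 = 49·418.11/571.44 + 101 ≈ 136.85 → 137.
O₃: row 0.0444–0.0857 (AQI 101–150). (150−101)·(0.0483−0.0444)/(0.0857−0.0444) + 101 = 49·0.0039/0.0413 + 101 ≈ 105.63 → 106.
Sub-indices: PM10→120, CO→88, SO₂→97, NO₂→137, O₃→106. Overall AQI = max = 137; dominant pollutant is NO₂.
AQI 137: Unhealthy for Sensitive Groups.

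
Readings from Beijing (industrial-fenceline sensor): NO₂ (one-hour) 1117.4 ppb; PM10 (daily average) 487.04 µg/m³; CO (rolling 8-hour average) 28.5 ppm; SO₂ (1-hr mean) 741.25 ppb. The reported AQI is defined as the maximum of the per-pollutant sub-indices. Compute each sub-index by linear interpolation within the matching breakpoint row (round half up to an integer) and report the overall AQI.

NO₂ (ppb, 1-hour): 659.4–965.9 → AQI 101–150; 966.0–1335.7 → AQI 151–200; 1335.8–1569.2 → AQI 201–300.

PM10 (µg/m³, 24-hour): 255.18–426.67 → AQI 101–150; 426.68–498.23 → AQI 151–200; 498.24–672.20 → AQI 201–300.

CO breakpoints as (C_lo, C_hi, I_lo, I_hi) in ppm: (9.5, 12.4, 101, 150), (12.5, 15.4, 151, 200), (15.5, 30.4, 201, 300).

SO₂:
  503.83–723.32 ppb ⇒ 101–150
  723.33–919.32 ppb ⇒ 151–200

NO₂: 1117.4 lies in 966.0–1335.7, so I_lo=151, I_hi=200, C_lo=966.0, C_hi=1335.7.
(200−151)/(1335.7−966.0) × (1117.4−966.0) + 151 = 49/369.7 × 151.4 + 151 ≈ 171.07 → 171.
PM10: 487.04 lies in 426.68–498.23, so I_lo=151, I_hi=200, C_lo=426.68, C_hi=498.23.
(200−151)/(498.23−426.68) × (487.04−426.68) + 151 = 49/71.55 × 60.36 + 151 ≈ 192.34 → 192.
CO 28.5: bracket 15.5–30.4 → index 201–300; slope 99/14.9, offset 13.0.
AQI = 201 + 99/14.9·13.0 ≈ 287.38 ⇒ 287.
SO₂: row 723.33–919.32 (AQI 151–200). (200−151)·(741.25−723.33)/(919.32−723.33) + 151 = 49·17.92/195.99 + 151 ≈ 155.48 → 155.
Sub-indices: NO₂→171, PM10→192, CO→287, SO₂→155. Overall AQI = max = 287; dominant pollutant is CO.
AQI 287: Very Unhealthy.

287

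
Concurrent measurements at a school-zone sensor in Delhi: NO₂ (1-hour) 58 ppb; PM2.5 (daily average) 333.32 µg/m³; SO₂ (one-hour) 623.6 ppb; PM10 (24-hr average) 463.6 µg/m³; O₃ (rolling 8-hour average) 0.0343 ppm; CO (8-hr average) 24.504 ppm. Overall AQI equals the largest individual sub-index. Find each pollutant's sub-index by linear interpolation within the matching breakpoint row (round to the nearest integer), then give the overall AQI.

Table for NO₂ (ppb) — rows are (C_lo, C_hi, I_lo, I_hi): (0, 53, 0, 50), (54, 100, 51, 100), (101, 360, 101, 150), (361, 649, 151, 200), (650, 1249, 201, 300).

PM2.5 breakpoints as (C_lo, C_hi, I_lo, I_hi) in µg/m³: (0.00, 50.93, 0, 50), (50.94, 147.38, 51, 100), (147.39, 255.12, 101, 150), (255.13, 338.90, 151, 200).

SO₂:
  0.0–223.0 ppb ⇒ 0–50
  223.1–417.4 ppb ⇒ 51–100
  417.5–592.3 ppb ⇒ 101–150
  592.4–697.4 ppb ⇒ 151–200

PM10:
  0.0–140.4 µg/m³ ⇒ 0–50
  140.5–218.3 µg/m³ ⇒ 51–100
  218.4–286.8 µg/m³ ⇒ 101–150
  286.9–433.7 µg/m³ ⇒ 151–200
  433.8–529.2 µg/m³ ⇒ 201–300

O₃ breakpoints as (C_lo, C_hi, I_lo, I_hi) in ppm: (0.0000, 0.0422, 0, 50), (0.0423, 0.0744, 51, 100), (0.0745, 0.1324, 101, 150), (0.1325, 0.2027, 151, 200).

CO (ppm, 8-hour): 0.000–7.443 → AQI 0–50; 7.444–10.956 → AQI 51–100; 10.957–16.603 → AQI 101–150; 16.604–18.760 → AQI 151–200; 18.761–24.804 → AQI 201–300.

NO₂ 58: bracket 54–100 → index 51–100; slope 49/46, offset 4.
AQI = 51 + 49/46·4 ≈ 55.26 ⇒ 55.
PM2.5: 333.32 lies in 255.13–338.90, so I_lo=151, I_hi=200, C_lo=255.13, C_hi=338.90.
(200−151)/(338.90−255.13) × (333.32−255.13) + 151 = 49/83.77 × 78.19 + 151 ≈ 196.74 → 197.
SO₂: 623.6 ∈ [592.4, 697.4] ↔ index [151, 200].
151 + (623.6−592.4)·(200−151)/(697.4−592.4) = 151 + 31.2·49/105.0 ≈ 165.56, so AQI = 166.
PM10: row 433.8–529.2 (AQI 201–300). (300−201)·(463.6−433.8)/(529.2−433.8) + 201 = 99·29.8/95.4 + 201 ≈ 231.92 → 232.
O₃ 0.0343: bracket 0.0000–0.0422 → index 0–50; slope 50/0.0422, offset 0.0343.
AQI = 0 + 50/0.0422·0.0343 ≈ 40.64 ⇒ 41.
CO: 24.504 ∈ [18.761, 24.804] ↔ index [201, 300].
201 + (24.504−18.761)·(300−201)/(24.804−18.761) = 201 + 5.743·99/6.043 ≈ 295.09, so AQI = 295.
Sub-indices: NO₂→55, PM2.5→197, SO₂→166, PM10→232, O₃→41, CO→295. Overall AQI = max = 295; dominant pollutant is CO.
AQI 295: Very Unhealthy.

295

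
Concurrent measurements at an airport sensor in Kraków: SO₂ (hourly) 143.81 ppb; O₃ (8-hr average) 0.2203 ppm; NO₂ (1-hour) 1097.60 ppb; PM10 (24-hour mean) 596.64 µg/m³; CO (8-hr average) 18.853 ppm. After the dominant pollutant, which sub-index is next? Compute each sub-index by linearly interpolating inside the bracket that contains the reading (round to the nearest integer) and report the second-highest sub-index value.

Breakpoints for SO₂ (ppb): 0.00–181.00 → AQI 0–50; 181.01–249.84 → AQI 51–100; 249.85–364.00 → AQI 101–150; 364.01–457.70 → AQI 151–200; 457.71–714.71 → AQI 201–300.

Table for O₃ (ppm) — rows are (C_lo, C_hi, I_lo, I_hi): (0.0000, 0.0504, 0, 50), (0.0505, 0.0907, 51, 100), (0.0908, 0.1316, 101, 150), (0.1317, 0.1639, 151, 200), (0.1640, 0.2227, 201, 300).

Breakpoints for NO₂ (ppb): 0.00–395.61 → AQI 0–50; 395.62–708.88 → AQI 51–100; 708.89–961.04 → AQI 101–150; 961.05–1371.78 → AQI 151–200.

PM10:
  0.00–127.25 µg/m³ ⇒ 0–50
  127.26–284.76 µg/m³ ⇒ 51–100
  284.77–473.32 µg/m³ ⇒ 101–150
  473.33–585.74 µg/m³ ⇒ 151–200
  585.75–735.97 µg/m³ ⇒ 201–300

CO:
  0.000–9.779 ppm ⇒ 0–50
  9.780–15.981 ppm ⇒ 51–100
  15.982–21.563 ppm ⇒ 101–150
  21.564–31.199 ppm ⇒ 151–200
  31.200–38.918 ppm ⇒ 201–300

208

SO₂ 143.81: bracket 0.00–181.00 → index 0–50; slope 50/181.00, offset 143.81.
AQI = 0 + 50/181.00·143.81 ≈ 39.73 ⇒ 40.
O₃: 0.2203 ∈ [0.1640, 0.2227] ↔ index [201, 300].
201 + (0.2203−0.1640)·(300−201)/(0.2227−0.1640) = 201 + 0.0563·99/0.0587 ≈ 295.95, so AQI = 296.
NO₂: 1097.60 ∈ [961.05, 1371.78] ↔ index [151, 200].
151 + (1097.60−961.05)·(200−151)/(1371.78−961.05) = 151 + 136.55·49/410.73 ≈ 167.29, so AQI = 167.
PM10: 596.64 ∈ [585.75, 735.97] ↔ index [201, 300].
201 + (596.64−585.75)·(300−201)/(735.97−585.75) = 201 + 10.89·99/150.22 ≈ 208.18, so AQI = 208.
CO: 18.853 ∈ [15.982, 21.563] ↔ index [101, 150].
101 + (18.853−15.982)·(150−101)/(21.563−15.982) = 101 + 2.871·49/5.581 ≈ 126.21, so AQI = 126.
Sub-indices: SO₂→40, O₃→296, NO₂→167, PM10→208, CO→126. Ranked high→low: 296, 208, 167, 126, 40. Second-highest sub-index = 208.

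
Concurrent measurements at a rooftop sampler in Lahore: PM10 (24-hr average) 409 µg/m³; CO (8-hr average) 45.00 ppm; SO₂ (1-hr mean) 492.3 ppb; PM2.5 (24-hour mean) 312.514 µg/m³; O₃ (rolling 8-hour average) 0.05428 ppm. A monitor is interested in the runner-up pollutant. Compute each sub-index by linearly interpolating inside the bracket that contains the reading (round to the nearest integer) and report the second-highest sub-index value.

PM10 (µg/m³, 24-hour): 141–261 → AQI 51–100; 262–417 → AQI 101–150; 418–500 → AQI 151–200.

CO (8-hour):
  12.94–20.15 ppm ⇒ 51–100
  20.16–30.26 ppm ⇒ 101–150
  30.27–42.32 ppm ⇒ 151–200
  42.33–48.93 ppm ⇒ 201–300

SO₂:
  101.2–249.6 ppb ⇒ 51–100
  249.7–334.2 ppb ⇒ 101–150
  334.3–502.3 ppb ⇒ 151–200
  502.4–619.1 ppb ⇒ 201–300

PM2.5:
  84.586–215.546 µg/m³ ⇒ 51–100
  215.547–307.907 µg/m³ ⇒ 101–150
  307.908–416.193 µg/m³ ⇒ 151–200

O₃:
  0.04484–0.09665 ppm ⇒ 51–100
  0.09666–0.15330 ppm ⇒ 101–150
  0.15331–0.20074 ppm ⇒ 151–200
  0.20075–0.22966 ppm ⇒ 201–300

PM10: 409 ∈ [262, 417] ↔ index [101, 150].
101 + (409−262)·(150−101)/(417−262) = 101 + 147·49/155 ≈ 147.47, so AQI = 147.
CO: row 42.33–48.93 (AQI 201–300). (300−201)·(45.00−42.33)/(48.93−42.33) + 201 = 99·2.67/6.60 + 201 ≈ 241.05 → 241.
SO₂: 492.3 ∈ [334.3, 502.3] ↔ index [151, 200].
151 + (492.3−334.3)·(200−151)/(502.3−334.3) = 151 + 158.0·49/168.0 ≈ 197.08, so AQI = 197.
PM2.5: 312.514 ∈ [307.908, 416.193] ↔ index [151, 200].
151 + (312.514−307.908)·(200−151)/(416.193−307.908) = 151 + 4.606·49/108.285 ≈ 153.08, so AQI = 153.
O₃: row 0.04484–0.09665 (AQI 51–100). (100−51)·(0.05428−0.04484)/(0.09665−0.04484) + 51 = 49·0.00944/0.05181 + 51 ≈ 59.93 → 60.
Sub-indices: PM10→147, CO→241, SO₂→197, PM2.5→153, O₃→60. Ranked high→low: 241, 197, 153, 147, 60. Second-highest sub-index = 197.

197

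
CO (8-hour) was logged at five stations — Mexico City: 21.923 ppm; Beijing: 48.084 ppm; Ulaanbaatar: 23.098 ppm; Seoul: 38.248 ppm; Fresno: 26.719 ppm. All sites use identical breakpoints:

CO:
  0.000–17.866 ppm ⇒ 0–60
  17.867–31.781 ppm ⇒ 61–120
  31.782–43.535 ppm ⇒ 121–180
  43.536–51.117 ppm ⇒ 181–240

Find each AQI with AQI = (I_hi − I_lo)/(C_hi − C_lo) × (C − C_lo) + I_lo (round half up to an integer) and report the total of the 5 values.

Mexico City: 21.923 lies in 17.867–31.781, so I_lo=61, I_hi=120, C_lo=17.867, C_hi=31.781.
(120−61)/(31.781−17.867) × (21.923−17.867) + 61 = 59/13.914 × 4.056 + 61 ≈ 78.20 → 78.
Beijing: 48.084 lies in 43.536–51.117, so I_lo=181, I_hi=240, C_lo=43.536, C_hi=51.117.
(240−181)/(51.117−43.536) × (48.084−43.536) + 181 = 59/7.581 × 4.548 + 181 ≈ 216.40 → 216.
Ulaanbaatar 23.098: bracket 17.867–31.781 → index 61–120; slope 59/13.914, offset 5.231.
AQI = 61 + 59/13.914·5.231 ≈ 83.18 ⇒ 83.
Seoul: 38.248 lies in 31.782–43.535, so I_lo=121, I_hi=180, C_lo=31.782, C_hi=43.535.
(180−121)/(43.535−31.782) × (38.248−31.782) + 121 = 59/11.753 × 6.466 + 121 ≈ 153.46 → 153.
Fresno: 26.719 ∈ [17.867, 31.781] ↔ index [61, 120].
61 + (26.719−17.867)·(120−61)/(31.781−17.867) = 61 + 8.852·59/13.914 ≈ 98.54, so AQI = 99.
AQIs: Mexico City=78, Beijing=216, Ulaanbaatar=83, Seoul=153, Fresno=99. Sum = 78 + 216 + 83 + 153 + 99 = 629.

629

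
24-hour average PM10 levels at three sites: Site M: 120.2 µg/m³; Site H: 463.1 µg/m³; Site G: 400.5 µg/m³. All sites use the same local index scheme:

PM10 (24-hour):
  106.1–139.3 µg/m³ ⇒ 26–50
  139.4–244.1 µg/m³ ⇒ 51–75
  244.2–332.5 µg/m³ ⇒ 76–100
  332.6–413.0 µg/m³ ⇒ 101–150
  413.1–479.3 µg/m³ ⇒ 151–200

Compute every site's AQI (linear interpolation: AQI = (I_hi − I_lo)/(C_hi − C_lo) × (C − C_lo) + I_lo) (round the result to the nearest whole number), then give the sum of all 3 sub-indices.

Site M: 120.2 ∈ [106.1, 139.3] ↔ index [26, 50].
26 + (120.2−106.1)·(50−26)/(139.3−106.1) = 26 + 14.1·24/33.2 ≈ 36.19, so AQI = 36.
Site H: 463.1 ∈ [413.1, 479.3] ↔ index [151, 200].
151 + (463.1−413.1)·(200−151)/(479.3−413.1) = 151 + 50.0·49/66.2 ≈ 188.01, so AQI = 188.
Site G: 400.5 lies in 332.6–413.0, so I_lo=101, I_hi=150, C_lo=332.6, C_hi=413.0.
(150−101)/(413.0−332.6) × (400.5−332.6) + 101 = 49/80.4 × 67.9 + 101 ≈ 142.38 → 142.
AQIs: Site M=36, Site H=188, Site G=142. Sum = 36 + 188 + 142 = 366.

366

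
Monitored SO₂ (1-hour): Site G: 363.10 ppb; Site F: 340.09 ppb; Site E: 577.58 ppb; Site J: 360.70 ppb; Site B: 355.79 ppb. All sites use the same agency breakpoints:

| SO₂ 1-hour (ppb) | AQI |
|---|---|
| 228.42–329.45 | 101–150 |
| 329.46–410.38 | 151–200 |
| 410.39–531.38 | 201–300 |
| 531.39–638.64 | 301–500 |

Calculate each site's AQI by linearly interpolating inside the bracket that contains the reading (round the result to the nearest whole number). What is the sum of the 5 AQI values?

Site G: row 329.46–410.38 (AQI 151–200). (200−151)·(363.10−329.46)/(410.38−329.46) + 151 = 49·33.64/80.92 + 151 ≈ 171.37 → 171.
Site F: 340.09 ∈ [329.46, 410.38] ↔ index [151, 200].
151 + (340.09−329.46)·(200−151)/(410.38−329.46) = 151 + 10.63·49/80.92 ≈ 157.44, so AQI = 157.
Site E 577.58: bracket 531.39–638.64 → index 301–500; slope 199/107.25, offset 46.19.
AQI = 301 + 199/107.25·46.19 ≈ 386.70 ⇒ 387.
Site J: 360.70 ∈ [329.46, 410.38] ↔ index [151, 200].
151 + (360.70−329.46)·(200−151)/(410.38−329.46) = 151 + 31.24·49/80.92 ≈ 169.92, so AQI = 170.
Site B: 355.79 lies in 329.46–410.38, so I_lo=151, I_hi=200, C_lo=329.46, C_hi=410.38.
(200−151)/(410.38−329.46) × (355.79−329.46) + 151 = 49/80.92 × 26.33 + 151 ≈ 166.94 → 167.
AQIs: Site G=171, Site F=157, Site E=387, Site J=170, Site B=167. Sum = 171 + 157 + 387 + 170 + 167 = 1052.

1052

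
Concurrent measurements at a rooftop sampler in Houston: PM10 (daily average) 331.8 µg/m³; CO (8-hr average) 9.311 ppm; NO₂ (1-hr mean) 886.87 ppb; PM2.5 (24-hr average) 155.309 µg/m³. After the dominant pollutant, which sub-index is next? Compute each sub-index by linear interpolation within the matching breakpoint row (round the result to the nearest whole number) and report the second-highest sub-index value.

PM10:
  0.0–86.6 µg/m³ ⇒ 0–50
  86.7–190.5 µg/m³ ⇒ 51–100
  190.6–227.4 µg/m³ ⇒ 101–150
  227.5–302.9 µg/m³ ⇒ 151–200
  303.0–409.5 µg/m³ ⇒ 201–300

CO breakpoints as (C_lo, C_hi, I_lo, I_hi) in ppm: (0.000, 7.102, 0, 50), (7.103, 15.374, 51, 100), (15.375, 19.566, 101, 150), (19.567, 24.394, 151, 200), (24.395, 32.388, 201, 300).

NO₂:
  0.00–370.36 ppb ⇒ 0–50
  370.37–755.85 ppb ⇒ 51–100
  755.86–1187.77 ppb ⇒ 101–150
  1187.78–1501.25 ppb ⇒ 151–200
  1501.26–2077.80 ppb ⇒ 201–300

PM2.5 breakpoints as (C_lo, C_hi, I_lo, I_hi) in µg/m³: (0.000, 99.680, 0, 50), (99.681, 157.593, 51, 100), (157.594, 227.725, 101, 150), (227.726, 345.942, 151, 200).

116

PM10: 331.8 ∈ [303.0, 409.5] ↔ index [201, 300].
201 + (331.8−303.0)·(300−201)/(409.5−303.0) = 201 + 28.8·99/106.5 ≈ 227.77, so AQI = 228.
CO: 9.311 ∈ [7.103, 15.374] ↔ index [51, 100].
51 + (9.311−7.103)·(100−51)/(15.374−7.103) = 51 + 2.208·49/8.271 ≈ 64.08, so AQI = 64.
NO₂ 886.87: bracket 755.86–1187.77 → index 101–150; slope 49/431.91, offset 131.01.
AQI = 101 + 49/431.91·131.01 ≈ 115.86 ⇒ 116.
PM2.5: 155.309 ∈ [99.681, 157.593] ↔ index [51, 100].
51 + (155.309−99.681)·(100−51)/(157.593−99.681) = 51 + 55.628·49/57.912 ≈ 98.07, so AQI = 98.
Sub-indices: PM10→228, CO→64, NO₂→116, PM2.5→98. Ranked high→low: 228, 116, 98, 64. Second-highest sub-index = 116.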